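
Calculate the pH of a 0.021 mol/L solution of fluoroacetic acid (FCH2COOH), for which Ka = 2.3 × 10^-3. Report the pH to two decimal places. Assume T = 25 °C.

pH = 2.23

FCH2COOH ⇌ FCH2COO- + H+
From the ICE table, Ka = x²/(0.021 − x) = 2.3 × 10^-3.
The 5% rule fails; solving x² + Ka·x − Ka·C₀ = 0 exactly:
x = (−Ka + √(Ka² + 4·Ka·C₀))/2 = 5.89 × 10^-3 M
pH = −log[H+] = −log(5.89 × 10^-3) = 2.23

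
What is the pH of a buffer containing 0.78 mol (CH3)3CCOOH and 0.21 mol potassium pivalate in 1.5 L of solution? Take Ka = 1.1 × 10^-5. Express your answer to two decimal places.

pKa = −log(1.1 × 10^-5) = 4.959
pH = pKa + log([A⁻]/[HA]) = 4.959 + log(0.21/0.78)
pH = 4.959 + (-0.570) = 4.39

pH = 4.39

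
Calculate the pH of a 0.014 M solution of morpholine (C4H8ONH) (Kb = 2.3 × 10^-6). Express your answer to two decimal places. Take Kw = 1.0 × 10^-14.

C4H8ONH + H2O ⇌ C4H8ONH2+ + OH-
Kb = x²/(0.014 − x) = 2.3 × 10^-6
Assume x ≪ 0.014: x ≈ √(2.3 × 10^-6 × 0.014) = 1.79 × 10^-4 M
pOH = −log(1.79 × 10^-4) = 3.75; pH = 14.00 − 3.75 = 10.25

pH = 10.25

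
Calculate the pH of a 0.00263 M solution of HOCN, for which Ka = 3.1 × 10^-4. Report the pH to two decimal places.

HOCN ⇌ OCN- + H+
From the ICE table, Ka = [H+]²/(0.00263 − [H+]) = 3.1 × 10^-4.
[H+] is not negligible relative to C₀; solve [H+]² + 0.00031·[H+] − 8.15e-07 = 0.
[H+] = (−Ka + √(Ka² + 4·Ka·C₀))/2 = 7.61 × 10^-4 M
pH = −log[H+] = −log(7.61 × 10^-4) = 3.12

pH = 3.12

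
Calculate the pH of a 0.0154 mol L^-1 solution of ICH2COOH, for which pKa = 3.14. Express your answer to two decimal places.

ICH2COOH ⇌ ICH2COO- + H+
Ka = 10^(−3.14) = 7.24 × 10^-4
Ka = [H+]²/(0.0154 − [H+]) = 7.24 × 10^-4
[H+] is not negligible relative to C₀; solve [H+]² + 0.000724·[H+] − 1.11e-05 = 0.
[H+] = (−Ka + √(Ka² + 4·Ka·C₀))/2 = 3.00 × 10^-3 M
pH = −log(3.00 × 10^-3) = 2.52

pH = 2.52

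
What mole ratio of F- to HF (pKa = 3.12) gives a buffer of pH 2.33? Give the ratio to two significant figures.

ratio = 0.16

pH = pKa + log(r) ⇒ log(r) = 2.33 − 3.12 = -0.79
r = [F-]/[HF] = 10^(-0.79) = 0.162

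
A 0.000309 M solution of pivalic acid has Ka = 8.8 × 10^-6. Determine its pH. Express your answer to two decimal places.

pH = 4.32

(CH3)3CCOOH ⇌ (CH3)3CCOO- + H+
From the ICE table, Ka = [H+]²/(0.000309 − [H+]) = 8.8 × 10^-6.
The 5% rule fails; solving [H+]² + Ka·[H+] − Ka·C₀ = 0 exactly:
[H+] = [−8.8e-06 + √(8.8e-06² + 1.09e-08)]/2 = 4.79 × 10^-5 M
pH = −log(4.79 × 10^-5) = 4.32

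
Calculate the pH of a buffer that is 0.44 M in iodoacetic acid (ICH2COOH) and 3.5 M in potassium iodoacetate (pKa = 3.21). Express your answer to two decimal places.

Using pH = pKa + log([base]/[acid]) with [base]/[acid] = 3.5/0.44:
pH = 3.21 + (+0.901) = 4.11

pH = 4.11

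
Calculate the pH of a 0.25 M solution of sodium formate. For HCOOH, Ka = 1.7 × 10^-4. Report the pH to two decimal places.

HCOO- is the conjugate base of the weak acid HCOOH.
Kb = Kw/Ka = 1.0×10^-14 / 1.7 × 10^-4 = 5.88 × 10^-11
Kb = [OH-]²/(0.25 − [OH-]) = 5.88 × 10^-11
Since Kb ≪ C₀, [OH-] ≈ √(Kb·C₀) = 3.83 × 10^-6 M.
pOH = −log(3.83 × 10^-6) = 5.42; pH = 14.00 − 5.42 = 8.58

pH = 8.58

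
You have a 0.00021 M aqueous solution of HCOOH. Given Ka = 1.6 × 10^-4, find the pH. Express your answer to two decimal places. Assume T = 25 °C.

pH = 3.92

HCOOH ⇌ HCOO- + H+
Ka = [H+]²/(0.00021 − [H+]) = 1.6 × 10^-4
The 5% rule fails; solving [H+]² + Ka·[H+] − Ka·C₀ = 0 exactly:
[H+] = [−0.00016 + √(0.00016² + 1.34e-07)]/2 = 1.20 × 10^-4 M
pH = −log[H+] = −log(1.20 × 10^-4) = 3.92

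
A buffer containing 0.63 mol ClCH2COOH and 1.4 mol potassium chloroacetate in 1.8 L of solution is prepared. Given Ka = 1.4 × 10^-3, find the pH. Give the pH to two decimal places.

pKa = −log(1.4 × 10^-3) = 2.854
Henderson–Hasselbalch: pH = pKa + log([ClCH2COO-]/[ClCH2COOH]) = 2.854 + log(1.4/0.63)
pH = 2.854 + (+0.347) = 3.20

pH = 3.20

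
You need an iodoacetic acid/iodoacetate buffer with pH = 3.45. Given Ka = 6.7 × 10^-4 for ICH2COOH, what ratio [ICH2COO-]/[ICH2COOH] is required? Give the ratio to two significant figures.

pKa = -log(6.7 × 10^-4) = 3.174
pH = pKa + log(r) ⇒ log(r) = 3.45 − 3.174 = +0.276
r = [ICH2COO-]/[ICH2COOH] = 10^(+0.276) = 1.89

ratio = 1.9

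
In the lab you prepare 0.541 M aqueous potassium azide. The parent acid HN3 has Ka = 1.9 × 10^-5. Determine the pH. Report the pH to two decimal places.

pH = 9.23

N3- is the conjugate base of the weak acid HN3.
Kb = Kw/Ka = 1.0×10^-14 / 1.9 × 10^-5 = 5.26 × 10^-10
From the ICE table, Kb = [OH-]²/(0.541 − [OH-]) = 5.26 × 10^-10.
Assume [OH-] ≪ 0.541: [OH-] ≈ √(5.26 × 10^-10 × 0.541) = 1.69 × 10^-5 M
pOH = −log(1.69 × 10^-5) = 4.77; pH = 14.00 − 4.77 = 9.23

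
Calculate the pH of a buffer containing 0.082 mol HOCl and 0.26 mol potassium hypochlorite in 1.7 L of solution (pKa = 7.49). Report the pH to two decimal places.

pH = 7.99

Henderson–Hasselbalch: pH = pKa + log([OCl-]/[HOCl]) = 7.49 + log(0.26/0.082)
pH = 7.49 + (+0.501) = 7.99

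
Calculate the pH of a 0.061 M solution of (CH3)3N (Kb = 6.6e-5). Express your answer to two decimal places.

(CH3)3N + H2O ⇌ (CH3)3NH+ + OH-
Kb = x²/(0.061 − x) = 6.6 × 10^-5
Assume x ≪ 0.061: x ≈ √(6.6 × 10^-5 × 0.061) = 2.01 × 10^-3 M
pOH = −log(2.01 × 10^-3) = 2.70; pH = 14.00 − 2.70 = 11.30

pH = 11.30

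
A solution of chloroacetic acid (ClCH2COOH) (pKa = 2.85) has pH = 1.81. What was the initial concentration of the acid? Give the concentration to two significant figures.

C₀ = 1.9 × 10^-1 M

[H+] = 10^(-1.81) = 1.55 × 10^-2 M = x
Ka = 10^(−2.85) = 1.41 × 10^-3
Ka = x²/(C₀ − x) ⇒ C₀ = x + x²/Ka
C₀ = 1.55 × 10^-2 + (1.55 × 10^-2)²/(1.41 × 10^-3) = 1.86 × 10^-1 M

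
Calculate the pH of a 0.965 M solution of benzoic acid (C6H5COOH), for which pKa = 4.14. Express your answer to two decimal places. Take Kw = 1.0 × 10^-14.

C6H5COOH ⇌ C6H5COO- + H+
Ka = 10^(−4.14) = 7.24 × 10^-5
Let x = [H+] at equilibrium. Ka = x²/(0.965 − x).
Since Ka ≪ C₀, x ≈ √(Ka·C₀) = 8.36 × 10^-3 M.
Check: 0.87% ionized — well under 5%, approximation valid.
pH = −log(8.36 × 10^-3) = 2.08

pH = 2.08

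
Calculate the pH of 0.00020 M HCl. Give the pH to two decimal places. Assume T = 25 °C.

HCl is a strong acid and dissociates completely, so [H+] = 0.00020 M.
pH = -log(0.0002) = 3.70

pH = 3.70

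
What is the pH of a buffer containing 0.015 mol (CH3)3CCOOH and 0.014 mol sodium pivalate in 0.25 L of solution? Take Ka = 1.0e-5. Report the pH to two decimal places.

pKa = −log(1.0 × 10^-5) = 5.000
Henderson–Hasselbalch: pH = pKa + log([(CH3)3CCOO-]/[(CH3)3CCOOH]) = 5.000 + log(0.014/0.015)
pH = 5.000 + (-0.030) = 4.97

pH = 4.97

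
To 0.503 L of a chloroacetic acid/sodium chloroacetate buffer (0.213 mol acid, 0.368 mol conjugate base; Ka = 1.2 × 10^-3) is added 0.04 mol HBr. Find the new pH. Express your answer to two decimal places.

After neutralization: n(ClCH2COOH) = 0.253 mol, n(ClCH2COO-) = 0.328 mol.
pKa = −log(1.2 × 10^-3) = 2.921
pH = pKa + log(n_ClCH2COO-/n_ClCH2COOH) = 2.921 + log(0.328/0.253) = 2.921 + (+0.113)

pH = 3.03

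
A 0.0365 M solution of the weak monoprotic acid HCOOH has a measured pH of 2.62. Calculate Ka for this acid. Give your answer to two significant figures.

Ka = 1.7 × 10^-4

[H+] = 10^(-2.62) = 2.40 × 10^-3 M
At equilibrium [HA] = 0.0365 − 2.40 × 10^-3 = 3.41 × 10^-2 M
Ka = [H+][A-]/[HA] = (2.40 × 10^-3)² / 3.41 × 10^-2 = 1.7 × 10^-4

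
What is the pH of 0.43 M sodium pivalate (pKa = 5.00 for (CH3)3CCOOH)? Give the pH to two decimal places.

pH = 9.32

(CH3)3CCOO- is the conjugate base of the weak acid (CH3)3CCOOH.
Ka = 10^(−5.00) = 1.00 × 10^-5
Kb = Kw/Ka = 1.0×10^-14 / 1.00 × 10^-5 = 1.00 × 10^-9
Let x = [OH-] at equilibrium. Kb = x²/(0.43 − x).
Since Kb ≪ C₀, x ≈ √(Kb·C₀) = 2.07 × 10^-5 M.
(x/C₀ = 0.0048% < 5%, so the approximation holds.)
pOH = 4.68, so pH = 14.00 − pOH = 9.32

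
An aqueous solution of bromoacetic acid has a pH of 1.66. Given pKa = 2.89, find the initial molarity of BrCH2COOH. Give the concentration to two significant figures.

[H+] = 10^(-1.66) = 2.19 × 10^-2 M = x
Ka = 10^(−2.89) = 1.29 × 10^-3
Ka = x²/(C₀ − x) ⇒ C₀ = x + x²/Ka
C₀ = 2.19 × 10^-2 + (2.19 × 10^-2)²/(1.29 × 10^-3) = 3.94 × 10^-1 M

C₀ = 3.9 × 10^-1 M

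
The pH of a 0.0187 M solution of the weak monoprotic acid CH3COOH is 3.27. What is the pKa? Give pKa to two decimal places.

[H+] = 10^(-3.27) = 5.37 × 10^-4 M
At equilibrium [HA] = 0.0187 − 5.37 × 10^-4 = 1.82 × 10^-2 M
Ka = [H+][A-]/[HA] = (5.37 × 10^-4)² / 1.82 × 10^-2 = 1.58 × 10^-5
pKa = -log(1.58 × 10^-5) = 4.80

pKa = 4.80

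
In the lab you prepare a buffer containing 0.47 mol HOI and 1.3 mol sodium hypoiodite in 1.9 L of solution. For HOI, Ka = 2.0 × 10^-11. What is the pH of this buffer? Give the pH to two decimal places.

pKa = −log(2.0 × 10^-11) = 10.699
Henderson–Hasselbalch: pH = pKa + log([OI-]/[HOI]) = 10.699 + log(1.3/0.47)
pH = 10.699 + (+0.442) = 11.14

pH = 11.14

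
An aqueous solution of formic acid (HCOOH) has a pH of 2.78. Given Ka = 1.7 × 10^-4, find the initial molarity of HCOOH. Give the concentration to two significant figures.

C₀ = 1.8 × 10^-2 M

[H+] = 10^(-2.78) = 1.66 × 10^-3 M = x
Ka = x²/(C₀ − x) ⇒ C₀ = x + x²/Ka
C₀ = 1.66 × 10^-3 + (1.66 × 10^-3)²/(1.7 × 10^-4) = 1.79 × 10^-2 M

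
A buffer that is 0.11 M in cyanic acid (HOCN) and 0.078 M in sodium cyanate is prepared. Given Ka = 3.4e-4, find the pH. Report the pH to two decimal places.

pH = 3.32

pKa = −log(3.4 × 10^-4) = 3.469
pH = pKa + log([A⁻]/[HA]) = 3.469 + log(0.078/0.11)
pH = 3.469 + (-0.149) = 3.32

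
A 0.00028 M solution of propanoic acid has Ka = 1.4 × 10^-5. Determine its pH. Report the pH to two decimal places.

CH3CH2COOH ⇌ CH3CH2COO- + H+
From the ICE table, Ka = [H+]²/(0.00028 − [H+]) = 1.4 × 10^-5.
Here C₀/Ka ≈ 20, so the small-[H+] approximation fails. Use the quadratic:
[H+] = [−1.4e-05 + √(1.4e-05² + 1.57e-08)]/2 = 5.60 × 10^-5 M
pH = −log[H+] = −log(5.60 × 10^-5) = 4.25

pH = 4.25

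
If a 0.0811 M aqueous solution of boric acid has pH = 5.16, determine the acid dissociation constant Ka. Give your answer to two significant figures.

[H+] = 10^(-5.16) = 6.92 × 10^-6 M
At equilibrium [HA] = 0.0811 − 6.92 × 10^-6 = 8.11 × 10^-2 M
Ka = [H+][A-]/[HA] = (6.92 × 10^-6)² / 8.11 × 10^-2 = 5.9 × 10^-10

Ka = 5.9 × 10^-10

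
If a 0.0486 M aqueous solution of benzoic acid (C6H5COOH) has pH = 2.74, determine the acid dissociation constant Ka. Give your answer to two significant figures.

Ka = 7.1 × 10^-5

[H+] = 10^(-2.74) = 1.82 × 10^-3 M
At equilibrium [HA] = 0.0486 − 1.82 × 10^-3 = 4.68 × 10^-2 M
Ka = [H+][A-]/[HA] = (1.82 × 10^-3)² / 4.68 × 10^-2 = 7.1 × 10^-5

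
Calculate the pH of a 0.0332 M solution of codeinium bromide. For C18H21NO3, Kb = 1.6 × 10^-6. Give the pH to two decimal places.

C18H22NO3+ is the conjugate acid of the weak base C18H21NO3.
Ka = Kw/Kb = 1.0×10^-14 / 1.6 × 10^-6 = 6.25 × 10^-9
From the ICE table, Ka = x²/(0.0332 − x) = 6.25 × 10^-9.
Assume x ≪ 0.0332: x ≈ √(6.25 × 10^-9 × 0.0332) = 1.44 × 10^-5 M
Check: 0.043% ionized — well under 5%, approximation valid.
pH = −log[H+] = −log(1.44 × 10^-5) = 4.84

pH = 4.84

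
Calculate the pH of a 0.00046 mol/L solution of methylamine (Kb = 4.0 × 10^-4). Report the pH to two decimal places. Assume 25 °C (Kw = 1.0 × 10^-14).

CH3NH2 + H2O ⇌ CH3NH3+ + OH-
From the ICE table, Kb = [OH-]²/(0.00046 − [OH-]) = 4.0 × 10^-4.
Here C₀/Kb ≈ 1.15, so the small-[OH-] approximation fails. Use the quadratic:
[OH-] = [−0.0004 + √(0.0004² + 7.36e-07)]/2 = 2.73 × 10^-4 M
pOH = 3.56, so pH = 14.00 − pOH = 10.44

pH = 10.44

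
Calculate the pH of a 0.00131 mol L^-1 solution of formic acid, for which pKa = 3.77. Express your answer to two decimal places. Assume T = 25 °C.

HCOOH ⇌ HCOO- + H+
Ka = 10^(−3.77) = 1.70 × 10^-4
Ka = x²/(0.00131 − x) = 1.70 × 10^-4
Here C₀/Ka ≈ 7.71, so the small-x approximation fails. Use the quadratic:
x = [−0.00017 + √(0.00017² + 8.91e-07)]/2 = 3.95 × 10^-4 M
pH = −log[H+] = −log(3.95 × 10^-4) = 3.40

pH = 3.40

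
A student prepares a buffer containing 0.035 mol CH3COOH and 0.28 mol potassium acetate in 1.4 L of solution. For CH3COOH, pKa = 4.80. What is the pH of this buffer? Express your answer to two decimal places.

pH = 5.70

Using pH = pKa + log([base]/[acid]) with [base]/[acid] = 0.28/0.035:
pH = 4.80 + (+0.903) = 5.70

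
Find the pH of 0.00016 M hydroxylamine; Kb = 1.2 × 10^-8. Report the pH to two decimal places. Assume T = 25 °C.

pH = 8.14

NH2OH + H2O ⇌ NH3OH+ + OH-
Let x = [OH-] at equilibrium. Kb = x²/(0.00016 − x).
Assume x ≪ 0.00016: x ≈ √(1.2 × 10^-8 × 0.00016) = 1.39 × 10^-6 M
Check: 0.87% ionized — well under 5%, approximation valid.
pOH = −log(1.39 × 10^-6) = 5.86; pH = 14.00 − 5.86 = 8.14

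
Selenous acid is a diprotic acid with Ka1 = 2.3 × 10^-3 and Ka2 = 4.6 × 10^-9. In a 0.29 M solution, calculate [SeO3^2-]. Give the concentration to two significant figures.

4.6 × 10^-9 M

First ionization gives [H+] ≈ [HSeO3-] = 2.47 × 10^-2 M.
Second step: Ka2 = [H+][SeO3^2-]/[HSeO3-] ≈ [SeO3^2-] (since [H+] ≈ [HSeO3-]).
So [SeO3^2-] ≈ Ka2.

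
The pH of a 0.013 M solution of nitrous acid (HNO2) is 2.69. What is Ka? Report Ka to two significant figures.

[H+] = 10^(-2.69) = 2.04 × 10^-3 M
At equilibrium [HA] = 0.013 − 2.04 × 10^-3 = 1.10 × 10^-2 M
Ka = [H+][A-]/[HA] = (2.04 × 10^-3)² / 1.10 × 10^-2 = 3.8 × 10^-4

Ka = 3.8 × 10^-4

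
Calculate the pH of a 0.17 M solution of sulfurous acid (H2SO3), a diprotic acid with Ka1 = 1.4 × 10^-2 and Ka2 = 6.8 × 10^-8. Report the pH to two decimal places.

Ka1 ≫ Ka2, so treat the first dissociation as the only significant source of H+.
Ka1 = x²/(0.17 − x) = 1.4 × 10^-2
Solving the quadratic: x = (−Ka1 + √(Ka1² + 4·Ka1·C₀))/2 = 4.23 × 10^-2 M
pH = −log(4.23 × 10^-2) = 1.37

pH = 1.37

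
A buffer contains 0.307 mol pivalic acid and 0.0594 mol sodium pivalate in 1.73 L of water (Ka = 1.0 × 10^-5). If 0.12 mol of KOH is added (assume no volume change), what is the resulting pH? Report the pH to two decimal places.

pH = 4.98

OH- converts (CH3)3CCOOH to (CH3)3CCOO-: (CH3)3CCOOH → 0.187 mol, (CH3)3CCOO- → 0.179 mol.
pKa = −log(1.0 × 10^-5) = 5.000
pH = pKa + log([A⁻]/[HA]) = 5.000 + log(0.179/0.187) = 5.000 -0.019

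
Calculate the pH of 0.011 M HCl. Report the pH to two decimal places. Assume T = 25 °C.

pH = 1.96

HCl is a strong acid and dissociates completely, so [H+] = 0.011 M.
pH = -log(0.011) = 1.96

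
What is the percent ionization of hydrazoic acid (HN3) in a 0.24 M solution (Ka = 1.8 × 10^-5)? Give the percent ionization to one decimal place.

0.9%

HN3 ⇌ N3- + H+; let x = [H+] at equilibrium.
x ≈ √(Ka·C₀) = √(1.8 × 10^-5 × 0.24) = 2.08 × 10^-3 M
% ionization = x/C₀ × 100% = 2.08 × 10^-3/0.24 × 100% = 0.9%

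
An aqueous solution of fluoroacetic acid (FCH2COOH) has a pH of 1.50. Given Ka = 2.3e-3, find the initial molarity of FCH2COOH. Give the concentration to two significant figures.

C₀ = 4.7 × 10^-1 M

[H+] = 10^(-1.50) = 3.16 × 10^-2 M = x
Ka = x²/(C₀ − x) ⇒ C₀ = x + x²/Ka
C₀ = 3.16 × 10^-2 + (3.16 × 10^-2)²/(2.3 × 10^-3) = 4.66 × 10^-1 M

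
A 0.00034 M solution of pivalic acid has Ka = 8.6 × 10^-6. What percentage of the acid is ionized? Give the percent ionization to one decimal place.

14.7%

(CH3)3CCOOH ⇌ (CH3)3CCOO- + H+; let x = [H+] at equilibrium.
Ka = x²/(C₀ − x); solving the quadratic gives x = 4.99 × 10^-5 M.
Fraction ionized = 4.99 × 10^-5 / 0.00034 = 0.1468 → 14.7%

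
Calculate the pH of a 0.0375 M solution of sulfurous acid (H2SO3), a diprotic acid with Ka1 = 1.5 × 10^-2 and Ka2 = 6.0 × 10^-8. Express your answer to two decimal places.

Since Ka1 ≫ Ka2, the first ionization dominates [H+].
Ka1 = x²/(0.0375 − x) = 1.5 × 10^-2
Solving the quadratic: x = (−Ka1 + √(Ka1² + 4·Ka1·C₀))/2 = 1.74 × 10^-2 M
pH = −log(1.74 × 10^-2) = 1.76

pH = 1.76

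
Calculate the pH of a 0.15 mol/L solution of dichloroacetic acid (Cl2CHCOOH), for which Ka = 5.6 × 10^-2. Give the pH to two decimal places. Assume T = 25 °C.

pH = 1.17

Cl2CHCOOH ⇌ Cl2CHCOO- + H+
From the ICE table, Ka = [H+]²/(0.15 − [H+]) = 5.6 × 10^-2.
Here C₀/Ka ≈ 2.68, so the small-[H+] approximation fails. Use the quadratic:
[H+] = (−Ka + √(Ka² + 4·Ka·C₀))/2 = 6.78 × 10^-2 M
pH = −log[H+] = −log(6.78 × 10^-2) = 1.17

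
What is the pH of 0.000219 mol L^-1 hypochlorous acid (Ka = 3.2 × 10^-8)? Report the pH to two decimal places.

pH = 5.58

HOCl ⇌ OCl- + H+
Let x = [H+] at equilibrium. Ka = x²/(0.000219 − x).
Neglecting x in the denominator: x = √(3.2 × 10^-8 × 0.000219) = 2.65 × 10^-6 M
pH = −log[H+] = −log(2.65 × 10^-6) = 5.58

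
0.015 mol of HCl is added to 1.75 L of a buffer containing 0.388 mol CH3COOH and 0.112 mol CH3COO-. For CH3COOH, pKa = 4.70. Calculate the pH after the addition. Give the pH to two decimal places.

Added H+ converts CH3COO- to CH3COOH: CH3COOH → 0.403 mol, CH3COO- → 0.097 mol.
pH = pKa + log([A⁻]/[HA]) = 4.70 + log(0.097/0.403) = 4.70 -0.619

pH = 4.08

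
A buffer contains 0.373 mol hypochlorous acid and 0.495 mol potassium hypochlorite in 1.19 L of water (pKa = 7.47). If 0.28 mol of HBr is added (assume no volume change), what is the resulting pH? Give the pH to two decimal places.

After neutralization: n(HOCl) = 0.653 mol, n(OCl-) = 0.215 mol.
pH = pKa + log(n_OCl-/n_HOCl) = 7.47 + log(0.215/0.653) = 7.47 + (-0.482)

pH = 6.99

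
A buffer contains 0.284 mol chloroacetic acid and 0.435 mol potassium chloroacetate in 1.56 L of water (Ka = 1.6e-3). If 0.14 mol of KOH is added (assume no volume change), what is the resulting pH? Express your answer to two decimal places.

pH = 3.40

OH- converts ClCH2COOH to ClCH2COO-: ClCH2COOH → 0.144 mol, ClCH2COO- → 0.575 mol.
pKa = −log(1.6 × 10^-3) = 2.796
Henderson–Hasselbalch with mole ratio 0.575/0.144: pH = 2.796 + (+0.601)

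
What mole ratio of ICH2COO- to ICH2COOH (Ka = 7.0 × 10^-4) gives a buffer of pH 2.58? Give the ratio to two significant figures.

pKa = -log(7.0 × 10^-4) = 3.155
pH = pKa + log(r) ⇒ log(r) = 2.58 − 3.155 = -0.575
r = [ICH2COO-]/[ICH2COOH] = 10^(-0.575) = 0.266

ratio = 0.27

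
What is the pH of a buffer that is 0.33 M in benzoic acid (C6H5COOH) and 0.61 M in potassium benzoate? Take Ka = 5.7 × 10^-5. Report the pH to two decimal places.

pKa = −log(5.7 × 10^-5) = 4.244
pH = pKa + log([A⁻]/[HA]) = 4.244 + log(0.61/0.33)
pH = 4.244 + (+0.267) = 4.51

pH = 4.51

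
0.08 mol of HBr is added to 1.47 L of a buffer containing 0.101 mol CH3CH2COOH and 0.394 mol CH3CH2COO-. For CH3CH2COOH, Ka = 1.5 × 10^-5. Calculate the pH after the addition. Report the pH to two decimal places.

pH = 5.06

Added H+ converts CH3CH2COO- to CH3CH2COOH: CH3CH2COOH → 0.181 mol, CH3CH2COO- → 0.314 mol.
pKa = −log(1.5 × 10^-5) = 4.824
Henderson–Hasselbalch with mole ratio 0.314/0.181: pH = 4.824 + (+0.239)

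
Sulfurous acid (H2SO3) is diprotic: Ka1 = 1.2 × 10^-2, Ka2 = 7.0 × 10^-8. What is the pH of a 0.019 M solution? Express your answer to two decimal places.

Ka1 ≫ Ka2, so treat the first dissociation as the only significant source of H+.
Ka1 = x²/(0.019 − x) = 1.2 × 10^-2
Solving the quadratic: x = (−Ka1 + √(Ka1² + 4·Ka1·C₀))/2 = 1.02 × 10^-2 M
pH = −log(1.02 × 10^-2) = 1.99

pH = 1.99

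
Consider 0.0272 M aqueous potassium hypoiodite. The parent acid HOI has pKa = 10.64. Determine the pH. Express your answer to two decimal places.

pH = 11.51

OI- is the conjugate base of the weak acid HOI.
Ka = 10^(−10.64) = 2.29 × 10^-11
Kb = Kw/Ka = 1.0×10^-14 / 2.29 × 10^-11 = 4.37 × 10^-4
Let x = [OH-] at equilibrium. Kb = x²/(0.0272 − x).
x is not negligible relative to C₀; solve x² + 0.000437·x − 1.19e-05 = 0.
x = [−0.000437 + √(0.000437² + 4.75e-05)]/2 = 3.24 × 10^-3 M
pOH = −log(3.24 × 10^-3) = 2.49; pH = 14.00 − 2.49 = 11.51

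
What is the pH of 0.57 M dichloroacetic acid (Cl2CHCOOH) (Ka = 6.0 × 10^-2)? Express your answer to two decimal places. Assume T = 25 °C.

pH = 0.80

Cl2CHCOOH ⇌ Cl2CHCOO- + H+
Let x = [H+] at equilibrium. Ka = x²/(0.57 − x).
The 5% rule fails; solving x² + Ka·x − Ka·C₀ = 0 exactly:
x = [−0.06 + √(0.06² + 0.137)]/2 = 1.57 × 10^-1 M
pH = −log[H+] = −log(1.57 × 10^-1) = 0.80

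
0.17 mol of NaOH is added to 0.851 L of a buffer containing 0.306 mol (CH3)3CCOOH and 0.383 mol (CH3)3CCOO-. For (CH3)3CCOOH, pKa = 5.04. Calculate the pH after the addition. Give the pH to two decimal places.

OH- converts (CH3)3CCOOH to (CH3)3CCOO-: (CH3)3CCOOH → 0.136 mol, (CH3)3CCOO- → 0.553 mol.
Henderson–Hasselbalch with mole ratio 0.553/0.136: pH = 5.04 + (+0.609)

pH = 5.65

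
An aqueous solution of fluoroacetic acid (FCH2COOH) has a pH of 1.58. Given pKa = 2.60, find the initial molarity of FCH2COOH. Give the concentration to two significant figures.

C₀ = 3.0 × 10^-1 M

[H+] = 10^(-1.58) = 2.63 × 10^-2 M = x
Ka = 10^(−2.60) = 2.51 × 10^-3
Ka = x²/(C₀ − x) ⇒ C₀ = x + x²/Ka
C₀ = 2.63 × 10^-2 + (2.63 × 10^-2)²/(2.51 × 10^-3) = 3.02 × 10^-1 M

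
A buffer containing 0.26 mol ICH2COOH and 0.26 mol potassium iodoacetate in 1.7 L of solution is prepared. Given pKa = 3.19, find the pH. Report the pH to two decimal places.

Using pH = pKa + log([base]/[acid]) with [base]/[acid] = 0.26/0.26:
pH = 3.19 + (+0.000) = 3.19

pH = 3.19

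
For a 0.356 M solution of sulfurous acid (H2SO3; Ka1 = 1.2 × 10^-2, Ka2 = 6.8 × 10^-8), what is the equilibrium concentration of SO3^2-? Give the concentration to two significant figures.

6.8 × 10^-8 M

First ionization gives [H+] ≈ [HSO3-] = 5.96 × 10^-2 M.
Second step: Ka2 = [H+][SO3^2-]/[HSO3-] ≈ [SO3^2-] (since [H+] ≈ [HSO3-]).
So [SO3^2-] ≈ Ka2.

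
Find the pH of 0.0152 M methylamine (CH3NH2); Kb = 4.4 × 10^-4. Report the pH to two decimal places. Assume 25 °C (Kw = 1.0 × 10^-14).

pH = 11.38

CH3NH2 + H2O ⇌ CH3NH3+ + OH-
From the ICE table, Kb = [OH-]²/(0.0152 − [OH-]) = 4.4 × 10^-4.
Here C₀/Kb ≈ 34.5, so the small-[OH-] approximation fails. Use the quadratic:
[OH-] = (−Kb + √(Kb² + 4·Kb·C₀))/2 = 2.38 × 10^-3 M
pOH = −log(2.38 × 10^-3) = 2.62; pH = 14.00 − 2.62 = 11.38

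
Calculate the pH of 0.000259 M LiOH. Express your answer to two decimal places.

LiOH is a strong base; [OH-] = 0.000259 M.
pOH = -log(0.000259) = 3.59
pH = 14.00 - 3.59 = 10.41

pH = 10.41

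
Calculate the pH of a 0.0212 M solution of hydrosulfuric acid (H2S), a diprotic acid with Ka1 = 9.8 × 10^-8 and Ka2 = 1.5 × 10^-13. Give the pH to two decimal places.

pH = 4.34

Since Ka1 ≫ Ka2, the first ionization dominates [H+].
Ka1 = x²/(0.0212 − x) = 9.8 × 10^-8
x ≈ √(9.8 × 10^-8 × 0.0212) = 4.56 × 10^-5 M
pH = −log(4.56 × 10^-5) = 4.34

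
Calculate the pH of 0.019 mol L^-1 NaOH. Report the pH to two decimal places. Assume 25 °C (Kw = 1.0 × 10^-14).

pH = 12.28

NaOH is a strong base; [OH-] = 0.019 M.
pOH = -log(0.019) = 1.72
pH = 14.00 - 1.72 = 12.28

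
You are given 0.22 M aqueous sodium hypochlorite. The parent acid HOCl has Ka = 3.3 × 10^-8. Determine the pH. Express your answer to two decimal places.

pH = 10.41

OCl- is the conjugate base of the weak acid HOCl.
Kb = Kw/Ka = 1.0×10^-14 / 3.3 × 10^-8 = 3.03 × 10^-7
From the ICE table, Kb = x²/(0.22 − x) = 3.03 × 10^-7.
Assume x ≪ 0.22: x ≈ √(3.03 × 10^-7 × 0.22) = 2.58 × 10^-4 M
(x/C₀ = 0.12% < 5%, so the approximation holds.)
pOH = 3.59, so pH = 14.00 − pOH = 10.41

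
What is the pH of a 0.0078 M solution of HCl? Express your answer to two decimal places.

pH = 2.11

HCl is a strong acid and dissociates completely, so [H+] = 0.0078 M.
pH = -log(0.0078) = 2.11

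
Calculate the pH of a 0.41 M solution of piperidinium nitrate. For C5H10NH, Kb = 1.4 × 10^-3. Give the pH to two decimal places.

C5H10NH2+ is the conjugate acid of the weak base C5H10NH.
Ka = Kw/Kb = 1.0×10^-14 / 1.4 × 10^-3 = 7.14 × 10^-12
Let x = [H+] at equilibrium. Ka = x²/(0.41 − x).
Neglecting x in the denominator: x = √(7.14 × 10^-12 × 0.41) = 1.71 × 10^-6 M
pH = −log[H+] = −log(1.71 × 10^-6) = 5.77

pH = 5.77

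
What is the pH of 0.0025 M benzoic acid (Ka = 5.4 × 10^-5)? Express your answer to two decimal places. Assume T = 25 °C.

C6H5COOH ⇌ C6H5COO- + H+
Let x = [H+] at equilibrium. Ka = x²/(0.0025 − x).
Here C₀/Ka ≈ 46.3, so the small-x approximation fails. Use the quadratic:
x = (−Ka + √(Ka² + 4·Ka·C₀))/2 = 3.41 × 10^-4 M
pH = −log[H+] = −log(3.41 × 10^-4) = 3.47

pH = 3.47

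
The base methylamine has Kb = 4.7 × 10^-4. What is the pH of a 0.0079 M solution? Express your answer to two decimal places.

CH3NH2 + H2O ⇌ CH3NH3+ + OH-
Let x = [OH-] at equilibrium. Kb = x²/(0.0079 − x).
x is not negligible relative to C₀; solve x² + 0.00047·x − 3.71e-06 = 0.
x = [−0.00047 + √(0.00047² + 1.49e-05)]/2 = 1.71 × 10^-3 M
pOH = −log(1.71 × 10^-3) = 2.77; pH = 14.00 − 2.77 = 11.23

pH = 11.23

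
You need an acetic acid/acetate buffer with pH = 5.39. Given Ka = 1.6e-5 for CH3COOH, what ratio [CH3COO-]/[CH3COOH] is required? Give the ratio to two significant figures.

pKa = -log(1.6 × 10^-5) = 4.796
pH = pKa + log(r) ⇒ log(r) = 5.39 − 4.796 = +0.594
r = [CH3COO-]/[CH3COOH] = 10^(+0.594) = 3.93

ratio = 3.9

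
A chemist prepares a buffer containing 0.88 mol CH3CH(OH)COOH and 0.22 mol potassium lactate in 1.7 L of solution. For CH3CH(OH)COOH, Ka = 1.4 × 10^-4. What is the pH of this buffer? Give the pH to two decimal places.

pKa = −log(1.4 × 10^-4) = 3.854
Using pH = pKa + log([base]/[acid]) with [base]/[acid] = 0.22/0.88:
pH = 3.854 + (-0.602) = 3.25

pH = 3.25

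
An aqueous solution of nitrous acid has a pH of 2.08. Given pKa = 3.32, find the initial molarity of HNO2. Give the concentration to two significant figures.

[H+] = 10^(-2.08) = 8.32 × 10^-3 M = x
Ka = 10^(−3.32) = 4.79 × 10^-4
Ka = x²/(C₀ − x) ⇒ C₀ = x + x²/Ka
C₀ = 8.32 × 10^-3 + (8.32 × 10^-3)²/(4.79 × 10^-4) = 1.53 × 10^-1 M

C₀ = 1.5 × 10^-1 M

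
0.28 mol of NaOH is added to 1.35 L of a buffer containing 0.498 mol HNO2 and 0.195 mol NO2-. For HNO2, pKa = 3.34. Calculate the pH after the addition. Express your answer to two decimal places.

After neutralization: n(HNO2) = 0.218 mol, n(NO2-) = 0.475 mol.
pH = pKa + log(n_NO2-/n_HNO2) = 3.34 + log(0.475/0.218) = 3.34 + (+0.338)

pH = 3.68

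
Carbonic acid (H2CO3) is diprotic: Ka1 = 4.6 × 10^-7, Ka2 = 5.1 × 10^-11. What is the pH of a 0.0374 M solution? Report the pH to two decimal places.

Since Ka1 ≫ Ka2, the first ionization dominates [H+].
Ka1 = x²/(0.0374 − x) = 4.6 × 10^-7
x ≈ √(4.6 × 10^-7 × 0.0374) = 1.31 × 10^-4 M
pH = −log(1.31 × 10^-4) = 3.88

pH = 3.88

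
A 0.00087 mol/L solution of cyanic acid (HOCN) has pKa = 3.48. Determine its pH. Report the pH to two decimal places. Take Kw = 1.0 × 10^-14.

HOCN ⇌ OCN- + H+
Ka = 10^(−3.48) = 3.31 × 10^-4
Ka = [H+]²/(0.00087 − [H+]) = 3.31 × 10^-4
Here C₀/Ka ≈ 2.63, so the small-[H+] approximation fails. Use the quadratic:
[H+] = (−Ka + √(Ka² + 4·Ka·C₀))/2 = 3.96 × 10^-4 M
pH = −log[H+] = −log(3.96 × 10^-4) = 3.40

pH = 3.40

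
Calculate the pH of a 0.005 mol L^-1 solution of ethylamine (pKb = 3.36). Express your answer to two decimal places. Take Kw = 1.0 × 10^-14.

C2H5NH2 + H2O ⇌ C2H5NH3+ + OH-
Kb = 10^(−3.36) = 4.37 × 10^-4
Let x = [OH-] at equilibrium. Kb = x²/(0.005 − x).
The 5% rule fails; solving x² + Kb·x − Kb·C₀ = 0 exactly:
x = [−0.000437 + √(0.000437² + 8.74e-06)]/2 = 1.28 × 10^-3 M
pOH = −log(1.28 × 10^-3) = 2.89; pH = 14.00 − 2.89 = 11.11

pH = 11.11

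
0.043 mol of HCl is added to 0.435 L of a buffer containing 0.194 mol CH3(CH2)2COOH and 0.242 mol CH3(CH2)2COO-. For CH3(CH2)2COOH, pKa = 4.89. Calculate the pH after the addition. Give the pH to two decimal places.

pH = 4.81

After neutralization: n(CH3(CH2)2COOH) = 0.237 mol, n(CH3(CH2)2COO-) = 0.199 mol.
Henderson–Hasselbalch with mole ratio 0.199/0.237: pH = 4.89 + (-0.076)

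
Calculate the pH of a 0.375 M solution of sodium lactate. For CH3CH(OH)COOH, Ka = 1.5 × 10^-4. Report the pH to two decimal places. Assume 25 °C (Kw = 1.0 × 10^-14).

pH = 8.70

CH3CH(OH)COO- is the conjugate base of the weak acid CH3CH(OH)COOH.
Kb = Kw/Ka = 1.0×10^-14 / 1.5 × 10^-4 = 6.67 × 10^-11
Kb = [OH-]²/(0.375 − [OH-]) = 6.67 × 10^-11
Assume [OH-] ≪ 0.375: [OH-] ≈ √(6.67 × 10^-11 × 0.375) = 5.00 × 10^-6 M
([OH-]/C₀ = 0.0013% < 5%, so the approximation holds.)
pOH = 5.30, so pH = 14.00 − pOH = 8.70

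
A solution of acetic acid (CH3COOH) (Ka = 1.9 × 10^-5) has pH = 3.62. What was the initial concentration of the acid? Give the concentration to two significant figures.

[H+] = 10^(-3.62) = 2.40 × 10^-4 M = x
Ka = x²/(C₀ − x) ⇒ C₀ = x + x²/Ka
C₀ = 2.40 × 10^-4 + (2.40 × 10^-4)²/(1.9 × 10^-5) = 3.27 × 10^-3 M

C₀ = 3.3 × 10^-3 M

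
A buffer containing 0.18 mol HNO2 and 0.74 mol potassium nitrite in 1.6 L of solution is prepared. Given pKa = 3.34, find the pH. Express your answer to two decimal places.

pH = pKa + log([A⁻]/[HA]) = 3.34 + log(0.74/0.18)
pH = 3.34 + (+0.614) = 3.95

pH = 3.95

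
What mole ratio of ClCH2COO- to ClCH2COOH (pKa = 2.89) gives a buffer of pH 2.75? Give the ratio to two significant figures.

ratio = 0.72

pH = pKa + log(r) ⇒ log(r) = 2.75 − 2.89 = -0.14
r = [ClCH2COO-]/[ClCH2COOH] = 10^(-0.14) = 0.724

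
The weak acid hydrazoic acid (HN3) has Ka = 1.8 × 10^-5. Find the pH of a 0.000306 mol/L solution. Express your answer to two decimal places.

pH = 4.18

HN3 ⇌ N3- + H+
Ka = [H+]²/(0.000306 − [H+]) = 1.8 × 10^-5
[H+] is not negligible relative to C₀; solve [H+]² + 1.8e-05·[H+] − 5.51e-09 = 0.
[H+] = (−Ka + √(Ka² + 4·Ka·C₀))/2 = 6.58 × 10^-5 M
pH = −log[H+] = −log(6.58 × 10^-5) = 4.18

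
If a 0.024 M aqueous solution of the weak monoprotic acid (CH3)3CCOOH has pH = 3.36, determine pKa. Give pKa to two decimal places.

[H+] = 10^(-3.36) = 4.37 × 10^-4 M
At equilibrium [HA] = 0.024 − 4.37 × 10^-4 = 2.36 × 10^-2 M
Ka = [H+][A-]/[HA] = (4.37 × 10^-4)² / 2.36 × 10^-2 = 8.09 × 10^-6
pKa = -log(8.09 × 10^-6) = 5.09

pKa = 5.09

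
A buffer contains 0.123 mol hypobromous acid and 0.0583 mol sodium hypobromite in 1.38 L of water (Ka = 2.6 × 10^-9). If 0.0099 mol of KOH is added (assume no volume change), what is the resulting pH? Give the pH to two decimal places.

After neutralization: n(HOBr) = 0.113 mol, n(OBr-) = 0.0682 mol.
pKa = −log(2.6 × 10^-9) = 8.585
pH = pKa + log(n_OBr-/n_HOBr) = 8.585 + log(0.0682/0.113) = 8.585 + (-0.219)

pH = 8.37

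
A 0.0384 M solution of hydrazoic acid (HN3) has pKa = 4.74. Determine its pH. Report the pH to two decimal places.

pH = 3.08

HN3 ⇌ N3- + H+
Ka = 10^(−4.74) = 1.82 × 10^-5
Let x = [H+] at equilibrium. Ka = x²/(0.0384 − x).
Neglecting x in the denominator: x = √(1.82 × 10^-5 × 0.0384) = 8.36 × 10^-4 M
pH = −log(8.36 × 10^-4) = 3.08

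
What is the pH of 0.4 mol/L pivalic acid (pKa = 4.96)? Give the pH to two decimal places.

(CH3)3CCOOH ⇌ (CH3)3CCOO- + H+
Ka = 10^(−4.96) = 1.10 × 10^-5
Ka = x²/(0.4 − x) = 1.10 × 10^-5
Neglecting x in the denominator: x = √(1.10 × 10^-5 × 0.4) = 2.10 × 10^-3 M
(x/C₀ = 0.52% < 5%, so the approximation holds.)
pH = −log[H+] = −log(2.10 × 10^-3) = 2.68

pH = 2.68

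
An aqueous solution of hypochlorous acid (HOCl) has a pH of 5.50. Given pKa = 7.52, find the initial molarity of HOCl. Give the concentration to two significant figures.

[H+] = 10^(-5.50) = 3.16 × 10^-6 M = x
Ka = 10^(−7.52) = 3.02 × 10^-8
Ka = x²/(C₀ − x) ⇒ C₀ = x + x²/Ka
C₀ = 3.16 × 10^-6 + (3.16 × 10^-6)²/(3.02 × 10^-8) = 3.34 × 10^-4 M

C₀ = 3.3 × 10^-4 M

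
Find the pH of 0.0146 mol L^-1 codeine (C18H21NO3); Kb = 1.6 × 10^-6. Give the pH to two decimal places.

C18H21NO3 + H2O ⇌ C18H22NO3+ + OH-
From the ICE table, Kb = [OH-]²/(0.0146 − [OH-]) = 1.6 × 10^-6.
Neglecting [OH-] in the denominator: [OH-] = √(1.6 × 10^-6 × 0.0146) = 1.53 × 10^-4 M
Check: 1% ionized — well under 5%, approximation valid.
pOH = 3.82, so pH = 14.00 − pOH = 10.18

pH = 10.18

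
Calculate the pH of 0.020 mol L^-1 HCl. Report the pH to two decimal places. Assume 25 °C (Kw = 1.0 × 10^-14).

pH = 1.70

HCl is a strong acid and dissociates completely, so [H+] = 0.020 M.
pH = -log(0.02) = 1.70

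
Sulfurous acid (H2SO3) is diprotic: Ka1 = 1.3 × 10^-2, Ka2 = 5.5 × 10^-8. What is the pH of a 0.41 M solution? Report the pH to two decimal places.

Ka1 ≫ Ka2, so treat the first dissociation as the only significant source of H+.
Ka1 = x²/(0.41 − x) = 1.3 × 10^-2
Solving the quadratic: x = (−Ka1 + √(Ka1² + 4·Ka1·C₀))/2 = 6.68 × 10^-2 M
pH = −log(6.68 × 10^-2) = 1.18

pH = 1.18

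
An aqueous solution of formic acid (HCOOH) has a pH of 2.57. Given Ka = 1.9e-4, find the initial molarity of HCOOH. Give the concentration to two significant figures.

C₀ = 4.1 × 10^-2 M

[H+] = 10^(-2.57) = 2.69 × 10^-3 M = x
Ka = x²/(C₀ − x) ⇒ C₀ = x + x²/Ka
C₀ = 2.69 × 10^-3 + (2.69 × 10^-3)²/(1.9 × 10^-4) = 4.08 × 10^-2 M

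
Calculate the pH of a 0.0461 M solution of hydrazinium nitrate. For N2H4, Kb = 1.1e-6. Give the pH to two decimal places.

pH = 4.69

N2H5+ is the conjugate acid of the weak base N2H4.
Ka = Kw/Kb = 1.0×10^-14 / 1.1 × 10^-6 = 9.09 × 10^-9
From the ICE table, Ka = [H+]²/(0.0461 − [H+]) = 9.09 × 10^-9.
Neglecting [H+] in the denominator: [H+] = √(9.09 × 10^-9 × 0.0461) = 2.05 × 10^-5 M
pH = −log[H+] = −log(2.05 × 10^-5) = 4.69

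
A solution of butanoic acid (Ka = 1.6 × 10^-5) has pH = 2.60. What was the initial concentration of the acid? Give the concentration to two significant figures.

[H+] = 10^(-2.60) = 2.51 × 10^-3 M = x
Ka = x²/(C₀ − x) ⇒ C₀ = x + x²/Ka
C₀ = 2.51 × 10^-3 + (2.51 × 10^-3)²/(1.6 × 10^-5) = 3.96 × 10^-1 M

C₀ = 4.0 × 10^-1 M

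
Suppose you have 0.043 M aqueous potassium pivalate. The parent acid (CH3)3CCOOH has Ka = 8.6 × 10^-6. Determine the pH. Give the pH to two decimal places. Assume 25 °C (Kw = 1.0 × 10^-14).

(CH3)3CCOO- is the conjugate base of the weak acid (CH3)3CCOOH.
Kb = Kw/Ka = 1.0×10^-14 / 8.6 × 10^-6 = 1.16 × 10^-9
From the ICE table, Kb = [OH-]²/(0.043 − [OH-]) = 1.16 × 10^-9.
Assume [OH-] ≪ 0.043: [OH-] ≈ √(1.16 × 10^-9 × 0.043) = 7.06 × 10^-6 M
Check: 0.016% ionized — well under 5%, approximation valid.
pOH = 5.15, so pH = 14.00 − pOH = 8.85

pH = 8.85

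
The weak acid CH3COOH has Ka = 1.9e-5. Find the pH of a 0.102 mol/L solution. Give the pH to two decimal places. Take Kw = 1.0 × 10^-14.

CH3COOH ⇌ CH3COO- + H+
Ka = [H+]²/(0.102 − [H+]) = 1.9 × 10^-5
Neglecting [H+] in the denominator: [H+] = √(1.9 × 10^-5 × 0.102) = 1.39 × 10^-3 M
pH = −log[H+] = −log(1.39 × 10^-3) = 2.86

pH = 2.86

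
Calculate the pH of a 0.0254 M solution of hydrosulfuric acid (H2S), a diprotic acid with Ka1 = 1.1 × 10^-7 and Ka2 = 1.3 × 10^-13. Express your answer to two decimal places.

Ka1 ≫ Ka2, so treat the first dissociation as the only significant source of H+.
Ka1 = x²/(0.0254 − x) = 1.1 × 10^-7
x ≈ √(1.1 × 10^-7 × 0.0254) = 5.29 × 10^-5 M
pH = −log(5.29 × 10^-5) = 4.28

pH = 4.28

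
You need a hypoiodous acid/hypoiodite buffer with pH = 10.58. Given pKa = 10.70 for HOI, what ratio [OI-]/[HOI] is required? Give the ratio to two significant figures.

ratio = 0.76

pH = pKa + log(r) ⇒ log(r) = 10.58 − 10.70 = -0.12
r = [OI-]/[HOI] = 10^(-0.12) = 0.759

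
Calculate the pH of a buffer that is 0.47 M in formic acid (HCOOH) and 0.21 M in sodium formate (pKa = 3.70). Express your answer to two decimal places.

Henderson–Hasselbalch: pH = pKa + log([HCOO-]/[HCOOH]) = 3.70 + log(0.21/0.47)
pH = 3.70 + (-0.350) = 3.35

pH = 3.35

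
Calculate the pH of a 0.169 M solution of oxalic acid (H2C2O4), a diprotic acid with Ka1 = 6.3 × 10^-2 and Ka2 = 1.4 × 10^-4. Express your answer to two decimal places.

Ka1 ≫ Ka2, so treat the first dissociation as the only significant source of H+.
Ka1 = x²/(0.169 − x) = 6.3 × 10^-2
Solving the quadratic: x = (−Ka1 + √(Ka1² + 4·Ka1·C₀))/2 = 7.64 × 10^-2 M
pH = −log(7.64 × 10^-2) = 1.12

pH = 1.12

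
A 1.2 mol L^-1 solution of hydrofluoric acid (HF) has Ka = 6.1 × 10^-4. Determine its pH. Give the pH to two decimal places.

HF ⇌ F- + H+
Ka = x²/(1.2 − x) = 6.1 × 10^-4
Assume x ≪ 1.2: x ≈ √(6.1 × 10^-4 × 1.2) = 2.71 × 10^-2 M
pH = −log(2.71 × 10^-2) = 1.57

pH = 1.57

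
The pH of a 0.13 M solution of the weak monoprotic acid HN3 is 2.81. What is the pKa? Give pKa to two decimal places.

[H+] = 10^(-2.81) = 1.55 × 10^-3 M
At equilibrium [HA] = 0.13 − 1.55 × 10^-3 = 1.28 × 10^-1 M
Ka = [H+][A-]/[HA] = (1.55 × 10^-3)² / 1.28 × 10^-1 = 1.88 × 10^-5
pKa = -log(1.88 × 10^-5) = 4.73

pKa = 4.73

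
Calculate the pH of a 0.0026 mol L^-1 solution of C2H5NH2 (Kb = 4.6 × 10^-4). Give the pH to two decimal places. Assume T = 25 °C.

C2H5NH2 + H2O ⇌ C2H5NH3+ + OH-
From the ICE table, Kb = [OH-]²/(0.0026 − [OH-]) = 4.6 × 10^-4.
[OH-] is not negligible relative to C₀; solve [OH-]² + 0.00046·[OH-] − 1.2e-06 = 0.
[OH-] = [−0.00046 + √(0.00046² + 4.78e-06)]/2 = 8.88 × 10^-4 M
pOH = 3.05, so pH = 14.00 − pOH = 10.95

pH = 10.95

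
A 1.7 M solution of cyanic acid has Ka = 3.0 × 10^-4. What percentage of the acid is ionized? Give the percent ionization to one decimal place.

1.3%

HOCN ⇌ OCN- + H+; let x = [H+] at equilibrium.
x ≈ √(Ka·C₀) = √(3.0 × 10^-4 × 1.7) = 2.26 × 10^-2 M
Fraction ionized = 2.26 × 10^-2 / 1.7 = 0.0133 → 1.3%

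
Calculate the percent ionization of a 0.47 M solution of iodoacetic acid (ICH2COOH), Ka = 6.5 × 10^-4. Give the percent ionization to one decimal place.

3.7%

ICH2COOH ⇌ ICH2COO- + H+; let x = [H+] at equilibrium.
x ≈ √(Ka·C₀) = √(6.5 × 10^-4 × 0.47) = 1.75 × 10^-2 M
% ionization = x/C₀ × 100% = 1.75 × 10^-2/0.47 × 100% = 3.7%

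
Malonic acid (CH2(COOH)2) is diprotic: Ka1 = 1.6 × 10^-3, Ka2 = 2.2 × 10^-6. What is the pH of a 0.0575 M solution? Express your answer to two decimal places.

pH = 2.05

Since Ka1 ≫ Ka2, the first ionization dominates [H+].
Ka1 = x²/(0.0575 − x) = 1.6 × 10^-3
Solving the quadratic: x = (−Ka1 + √(Ka1² + 4·Ka1·C₀))/2 = 8.82 × 10^-3 M
pH = −log(8.82 × 10^-3) = 2.05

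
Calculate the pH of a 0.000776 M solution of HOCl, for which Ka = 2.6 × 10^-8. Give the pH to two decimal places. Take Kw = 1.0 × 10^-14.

HOCl ⇌ OCl- + H+
From the ICE table, Ka = [H+]²/(0.000776 − [H+]) = 2.6 × 10^-8.
Since Ka ≪ C₀, [H+] ≈ √(Ka·C₀) = 4.49 × 10^-6 M.
Check: 0.58% ionized — well under 5%, approximation valid.
pH = −log(4.49 × 10^-6) = 5.35

pH = 5.35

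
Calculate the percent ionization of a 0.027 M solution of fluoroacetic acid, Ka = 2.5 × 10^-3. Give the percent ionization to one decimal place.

26.1%

FCH2COOH ⇌ FCH2COO- + H+; let x = [H+] at equilibrium.
Ka = x²/(C₀ − x); solving the quadratic gives x = 7.06 × 10^-3 M.
% ionization = x/C₀ × 100% = 7.06 × 10^-3/0.027 × 100% = 26.1%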